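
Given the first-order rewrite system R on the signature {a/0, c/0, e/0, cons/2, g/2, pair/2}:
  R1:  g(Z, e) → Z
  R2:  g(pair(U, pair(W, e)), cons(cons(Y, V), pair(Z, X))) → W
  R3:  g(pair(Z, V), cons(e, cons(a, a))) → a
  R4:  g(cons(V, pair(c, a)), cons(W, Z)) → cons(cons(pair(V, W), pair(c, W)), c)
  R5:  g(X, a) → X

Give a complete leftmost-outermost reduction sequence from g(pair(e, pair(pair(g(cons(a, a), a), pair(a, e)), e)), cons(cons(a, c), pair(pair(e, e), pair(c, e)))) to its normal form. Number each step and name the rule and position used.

pair(cons(a, a), pair(a, e))

1. g(pair(e, pair(pair(g(cons(a, a), a), pair(a, e)), e)), cons(cons(a, c), pair(pair(e, e), pair(c, e))))  →  pair(g(cons(a, a), a), pair(a, e))   [R2 at ε]
2. pair(g(cons(a, a), a), pair(a, e))  →  pair(cons(a, a), pair(a, e))   [R5 at 1]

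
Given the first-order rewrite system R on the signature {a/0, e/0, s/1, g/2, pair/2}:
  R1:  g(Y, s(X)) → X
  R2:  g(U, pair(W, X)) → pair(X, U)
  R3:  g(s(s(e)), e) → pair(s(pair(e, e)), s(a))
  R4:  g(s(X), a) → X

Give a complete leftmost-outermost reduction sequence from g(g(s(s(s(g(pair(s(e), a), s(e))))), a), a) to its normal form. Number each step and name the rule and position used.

1. g(g(s(s(s(g(pair(s(e), a), s(e))))), a), a)  →  g(s(s(g(pair(s(e), a), s(e)))), a)   [R4 at 1]
2. g(s(s(g(pair(s(e), a), s(e)))), a)  →  s(g(pair(s(e), a), s(e)))   [R4 at ε]
3. s(g(pair(s(e), a), s(e)))  →  s(e)   [R1 at 1]

s(e)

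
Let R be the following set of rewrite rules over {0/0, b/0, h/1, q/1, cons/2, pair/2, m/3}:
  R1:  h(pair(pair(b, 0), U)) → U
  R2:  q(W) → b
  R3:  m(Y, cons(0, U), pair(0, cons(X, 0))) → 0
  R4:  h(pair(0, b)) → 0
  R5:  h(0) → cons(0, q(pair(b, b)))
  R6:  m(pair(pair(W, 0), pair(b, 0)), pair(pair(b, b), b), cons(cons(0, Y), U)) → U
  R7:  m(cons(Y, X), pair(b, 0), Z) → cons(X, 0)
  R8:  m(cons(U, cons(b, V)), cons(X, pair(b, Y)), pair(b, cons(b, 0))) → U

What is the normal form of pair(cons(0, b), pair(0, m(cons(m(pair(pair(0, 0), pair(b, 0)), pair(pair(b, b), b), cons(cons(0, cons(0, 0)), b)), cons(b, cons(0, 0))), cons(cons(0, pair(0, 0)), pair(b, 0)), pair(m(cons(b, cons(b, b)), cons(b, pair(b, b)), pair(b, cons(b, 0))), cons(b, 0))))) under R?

pair(cons(0, b), pair(0, b))

1. pair(cons(0, b), pair(0, m(cons(m(pair(pair(0, 0), pair(b, 0)), pair(pair(b, b), b), cons(cons(0, cons(0, 0)), b)), cons(b, cons(0, 0))), cons(cons(0, pair(0, 0)), pair(b, 0)), pair(m(cons(b, cons(b, b)), cons(b, pair(b, b)), pair(b, cons(b, 0))), cons(b, 0)))))  →  pair(cons(0, b), pair(0, m(cons(b, cons(b, cons(0, 0))), cons(cons(0, pair(0, 0)), pair(b, 0)), pair(m(cons(b, cons(b, b)), cons(b, pair(b, b)), pair(b, cons(b, 0))), cons(b, 0)))))   [R6 at 2.2.1.1]
2. pair(cons(0, b), pair(0, m(cons(b, cons(b, cons(0, 0))), cons(cons(0, pair(0, 0)), pair(b, 0)), pair(m(cons(b, cons(b, b)), cons(b, pair(b, b)), pair(b, cons(b, 0))), cons(b, 0)))))  →  pair(cons(0, b), pair(0, m(cons(b, cons(b, cons(0, 0))), cons(cons(0, pair(0, 0)), pair(b, 0)), pair(b, cons(b, 0)))))   [R8 at 2.2.3.1]
3. pair(cons(0, b), pair(0, m(cons(b, cons(b, cons(0, 0))), cons(cons(0, pair(0, 0)), pair(b, 0)), pair(b, cons(b, 0)))))  →  pair(cons(0, b), pair(0, b))   [R8 at 2.2]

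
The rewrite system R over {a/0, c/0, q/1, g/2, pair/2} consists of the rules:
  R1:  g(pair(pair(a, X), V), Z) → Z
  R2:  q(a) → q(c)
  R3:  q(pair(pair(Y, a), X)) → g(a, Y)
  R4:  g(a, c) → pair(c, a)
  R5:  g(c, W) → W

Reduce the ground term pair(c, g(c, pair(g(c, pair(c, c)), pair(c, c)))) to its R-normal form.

1. pair(c, g(c, pair(g(c, pair(c, c)), pair(c, c))))  →  pair(c, pair(g(c, pair(c, c)), pair(c, c)))   [R5 at 2]
2. pair(c, pair(g(c, pair(c, c)), pair(c, c)))  →  pair(c, pair(pair(c, c), pair(c, c)))   [R5 at 2.1]

pair(c, pair(pair(c, c), pair(c, c)))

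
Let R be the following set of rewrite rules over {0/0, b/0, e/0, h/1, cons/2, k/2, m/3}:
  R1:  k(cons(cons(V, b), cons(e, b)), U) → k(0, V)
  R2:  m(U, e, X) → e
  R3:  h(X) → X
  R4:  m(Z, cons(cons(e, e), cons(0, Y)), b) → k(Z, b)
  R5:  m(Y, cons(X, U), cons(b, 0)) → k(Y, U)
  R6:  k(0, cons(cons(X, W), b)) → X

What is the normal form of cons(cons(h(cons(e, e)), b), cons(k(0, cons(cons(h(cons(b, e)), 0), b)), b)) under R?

cons(cons(cons(e, e), b), cons(cons(b, e), b))

1. cons(cons(h(cons(e, e)), b), cons(k(0, cons(cons(h(cons(b, e)), 0), b)), b))  →  cons(cons(cons(e, e), b), cons(k(0, cons(cons(h(cons(b, e)), 0), b)), b))   [R3 at 1.1]
2. cons(cons(cons(e, e), b), cons(k(0, cons(cons(h(cons(b, e)), 0), b)), b))  →  cons(cons(cons(e, e), b), cons(h(cons(b, e)), b))   [R6 at 2.1]
3. cons(cons(cons(e, e), b), cons(h(cons(b, e)), b))  →  cons(cons(cons(e, e), b), cons(cons(b, e), b))   [R3 at 2.1]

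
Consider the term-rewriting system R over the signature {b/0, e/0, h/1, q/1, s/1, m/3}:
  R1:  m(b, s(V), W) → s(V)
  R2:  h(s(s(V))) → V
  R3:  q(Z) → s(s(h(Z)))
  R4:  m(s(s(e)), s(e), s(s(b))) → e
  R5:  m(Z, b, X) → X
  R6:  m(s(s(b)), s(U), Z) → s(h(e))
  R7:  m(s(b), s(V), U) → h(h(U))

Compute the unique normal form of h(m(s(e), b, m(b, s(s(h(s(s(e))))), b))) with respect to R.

1. h(m(s(e), b, m(b, s(s(h(s(s(e))))), b)))  →  h(m(b, s(s(h(s(s(e))))), b))   [R5 at 1]
2. h(m(b, s(s(h(s(s(e))))), b))  →  h(s(s(h(s(s(e))))))   [R1 at 1]
3. h(s(s(h(s(s(e))))))  →  h(s(s(e)))   [R2 at ε]
4. h(s(s(e)))  →  e   [R2 at ε]

e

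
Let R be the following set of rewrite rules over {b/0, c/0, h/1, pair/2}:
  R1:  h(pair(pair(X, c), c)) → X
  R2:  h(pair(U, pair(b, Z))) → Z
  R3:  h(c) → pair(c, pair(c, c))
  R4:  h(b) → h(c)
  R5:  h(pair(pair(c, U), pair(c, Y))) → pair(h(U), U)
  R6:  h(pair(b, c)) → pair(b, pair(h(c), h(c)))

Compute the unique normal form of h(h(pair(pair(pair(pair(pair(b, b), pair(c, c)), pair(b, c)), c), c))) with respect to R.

1. h(h(pair(pair(pair(pair(pair(b, b), pair(c, c)), pair(b, c)), c), c)))  →  h(pair(pair(pair(b, b), pair(c, c)), pair(b, c)))   [R1 at 1]
2. h(pair(pair(pair(b, b), pair(c, c)), pair(b, c)))  →  c   [R2 at ε]

c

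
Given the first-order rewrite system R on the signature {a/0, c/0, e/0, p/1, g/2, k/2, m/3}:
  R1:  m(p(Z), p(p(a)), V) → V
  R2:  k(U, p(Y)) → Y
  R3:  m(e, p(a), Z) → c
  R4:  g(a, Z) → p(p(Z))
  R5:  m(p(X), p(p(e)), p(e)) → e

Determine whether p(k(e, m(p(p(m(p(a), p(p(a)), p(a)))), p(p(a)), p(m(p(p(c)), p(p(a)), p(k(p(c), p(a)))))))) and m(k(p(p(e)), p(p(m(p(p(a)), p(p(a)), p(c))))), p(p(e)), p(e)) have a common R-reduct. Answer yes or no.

Reduce t₁ = p(k(e, m(p(p(m(p(a), p(p(a)), p(a)))), p(p(a)), p(m(p(p(c)), p(p(a)), p(k(p(c), p(a)))))))):
1. p(k(e, m(p(p(m(p(a), p(p(a)), p(a)))), p(p(a)), p(m(p(p(c)), p(p(a)), p(k(p(c), p(a))))))))  →  p(k(e, p(m(p(p(c)), p(p(a)), p(k(p(c), p(a)))))))   [R1 at 1.2]
2. p(k(e, p(m(p(p(c)), p(p(a)), p(k(p(c), p(a)))))))  →  p(m(p(p(c)), p(p(a)), p(k(p(c), p(a)))))   [R2 at 1]
3. p(m(p(p(c)), p(p(a)), p(k(p(c), p(a)))))  →  p(p(k(p(c), p(a))))   [R1 at 1]
4. p(p(k(p(c), p(a))))  →  p(p(a))   [R2 at 1.1]

Reduce t₂ = m(k(p(p(e)), p(p(m(p(p(a)), p(p(a)), p(c))))), p(p(e)), p(e)):
1. m(k(p(p(e)), p(p(m(p(p(a)), p(p(a)), p(c))))), p(p(e)), p(e))  →  m(p(m(p(p(a)), p(p(a)), p(c))), p(p(e)), p(e))   [R2 at 1]
2. m(p(m(p(p(a)), p(p(a)), p(c))), p(p(e)), p(e))  →  e   [R5 at ε]

no — NF(t₁) = p(p(a)), NF(t₂) = e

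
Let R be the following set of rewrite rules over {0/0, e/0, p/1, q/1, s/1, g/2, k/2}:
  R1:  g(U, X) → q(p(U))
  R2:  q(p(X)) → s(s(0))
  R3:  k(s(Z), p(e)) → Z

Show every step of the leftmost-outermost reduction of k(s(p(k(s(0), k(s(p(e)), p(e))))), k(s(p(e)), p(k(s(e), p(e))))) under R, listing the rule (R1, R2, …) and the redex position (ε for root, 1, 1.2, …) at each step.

p(0)

1. k(s(p(k(s(0), k(s(p(e)), p(e))))), k(s(p(e)), p(k(s(e), p(e)))))  →  k(s(p(k(s(0), p(e)))), k(s(p(e)), p(k(s(e), p(e)))))   [R3 at 1.1.1.2]
2. k(s(p(k(s(0), p(e)))), k(s(p(e)), p(k(s(e), p(e)))))  →  k(s(p(0)), k(s(p(e)), p(k(s(e), p(e)))))   [R3 at 1.1.1]
3. k(s(p(0)), k(s(p(e)), p(k(s(e), p(e)))))  →  k(s(p(0)), k(s(p(e)), p(e)))   [R3 at 2.2.1]
4. k(s(p(0)), k(s(p(e)), p(e)))  →  k(s(p(0)), p(e))   [R3 at 2]
5. k(s(p(0)), p(e))  →  p(0)   [R3 at ε]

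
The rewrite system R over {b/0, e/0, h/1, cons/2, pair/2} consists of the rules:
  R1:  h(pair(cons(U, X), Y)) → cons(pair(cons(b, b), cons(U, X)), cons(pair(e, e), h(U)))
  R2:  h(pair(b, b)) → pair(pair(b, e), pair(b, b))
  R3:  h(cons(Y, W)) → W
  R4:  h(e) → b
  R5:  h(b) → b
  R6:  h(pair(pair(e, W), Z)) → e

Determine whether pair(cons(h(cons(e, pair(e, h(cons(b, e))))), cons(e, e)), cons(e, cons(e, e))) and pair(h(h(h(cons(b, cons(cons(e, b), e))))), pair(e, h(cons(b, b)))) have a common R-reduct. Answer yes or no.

no — NF(t₁) = pair(cons(pair(e, e), cons(e, e)), cons(e, cons(e, e))), NF(t₂) = pair(b, pair(e, b))

Reduce t₁ = pair(cons(h(cons(e, pair(e, h(cons(b, e))))), cons(e, e)), cons(e, cons(e, e))):
1. pair(cons(h(cons(e, pair(e, h(cons(b, e))))), cons(e, e)), cons(e, cons(e, e)))  →  pair(cons(pair(e, h(cons(b, e))), cons(e, e)), cons(e, cons(e, e)))   [R3 at 1.1]
2. pair(cons(pair(e, h(cons(b, e))), cons(e, e)), cons(e, cons(e, e)))  →  pair(cons(pair(e, e), cons(e, e)), cons(e, cons(e, e)))   [R3 at 1.1.2]

Reduce t₂ = pair(h(h(h(cons(b, cons(cons(e, b), e))))), pair(e, h(cons(b, b)))):
1. pair(h(h(h(cons(b, cons(cons(e, b), e))))), pair(e, h(cons(b, b))))  →  pair(h(h(cons(cons(e, b), e))), pair(e, h(cons(b, b))))   [R3 at 1.1.1]
2. pair(h(h(cons(cons(e, b), e))), pair(e, h(cons(b, b))))  →  pair(h(e), pair(e, h(cons(b, b))))   [R3 at 1.1]
3. pair(h(e), pair(e, h(cons(b, b))))  →  pair(b, pair(e, h(cons(b, b))))   [R4 at 1]
4. pair(b, pair(e, h(cons(b, b))))  →  pair(b, pair(e, b))   [R3 at 2.2]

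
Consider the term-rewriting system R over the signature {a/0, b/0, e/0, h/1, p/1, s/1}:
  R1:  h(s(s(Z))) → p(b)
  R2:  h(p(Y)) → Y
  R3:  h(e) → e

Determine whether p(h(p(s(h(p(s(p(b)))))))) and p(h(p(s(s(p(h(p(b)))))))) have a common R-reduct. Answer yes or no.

yes — NF(t₁) = p(s(s(p(b)))), NF(t₂) = p(s(s(p(b))))

Reduce t₁ = p(h(p(s(h(p(s(p(b)))))))):
1. p(h(p(s(h(p(s(p(b))))))))  →  p(s(h(p(s(p(b))))))   [R2 at 1]
2. p(s(h(p(s(p(b))))))  →  p(s(s(p(b))))   [R2 at 1.1]

Reduce t₂ = p(h(p(s(s(p(h(p(b)))))))):
1. p(h(p(s(s(p(h(p(b))))))))  →  p(s(s(p(h(p(b))))))   [R2 at 1]
2. p(s(s(p(h(p(b))))))  →  p(s(s(p(b))))   [R2 at 1.1.1.1]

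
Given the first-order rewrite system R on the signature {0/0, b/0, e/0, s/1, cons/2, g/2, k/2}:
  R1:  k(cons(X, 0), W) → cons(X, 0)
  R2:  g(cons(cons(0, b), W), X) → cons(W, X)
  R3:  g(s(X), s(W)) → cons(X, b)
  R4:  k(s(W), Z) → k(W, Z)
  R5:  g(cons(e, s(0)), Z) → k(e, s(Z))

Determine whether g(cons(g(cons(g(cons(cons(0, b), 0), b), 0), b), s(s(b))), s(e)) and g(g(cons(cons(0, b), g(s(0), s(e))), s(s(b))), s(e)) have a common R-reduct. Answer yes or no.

Reduce t₁ = g(cons(g(cons(g(cons(cons(0, b), 0), b), 0), b), s(s(b))), s(e)):
1. g(cons(g(cons(g(cons(cons(0, b), 0), b), 0), b), s(s(b))), s(e))  →  g(cons(g(cons(cons(0, b), 0), b), s(s(b))), s(e))   [R2 at 1.1.1.1]
2. g(cons(g(cons(cons(0, b), 0), b), s(s(b))), s(e))  →  g(cons(cons(0, b), s(s(b))), s(e))   [R2 at 1.1]
3. g(cons(cons(0, b), s(s(b))), s(e))  →  cons(s(s(b)), s(e))   [R2 at ε]

Reduce t₂ = g(g(cons(cons(0, b), g(s(0), s(e))), s(s(b))), s(e)):
1. g(g(cons(cons(0, b), g(s(0), s(e))), s(s(b))), s(e))  →  g(cons(g(s(0), s(e)), s(s(b))), s(e))   [R2 at 1]
2. g(cons(g(s(0), s(e)), s(s(b))), s(e))  →  g(cons(cons(0, b), s(s(b))), s(e))   [R3 at 1.1]
3. g(cons(cons(0, b), s(s(b))), s(e))  →  cons(s(s(b)), s(e))   [R2 at ε]

yes — NF(t₁) = cons(s(s(b)), s(e)), NF(t₂) = cons(s(s(b)), s(e))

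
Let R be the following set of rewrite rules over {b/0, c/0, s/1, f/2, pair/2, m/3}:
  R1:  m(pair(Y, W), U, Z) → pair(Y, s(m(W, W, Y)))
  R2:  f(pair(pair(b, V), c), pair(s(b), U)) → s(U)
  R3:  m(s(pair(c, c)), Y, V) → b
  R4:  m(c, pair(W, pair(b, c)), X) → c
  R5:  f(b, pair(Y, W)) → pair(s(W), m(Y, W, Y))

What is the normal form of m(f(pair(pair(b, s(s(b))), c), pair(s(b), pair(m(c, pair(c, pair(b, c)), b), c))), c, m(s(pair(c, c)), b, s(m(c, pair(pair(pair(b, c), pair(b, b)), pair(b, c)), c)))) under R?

1. m(f(pair(pair(b, s(s(b))), c), pair(s(b), pair(m(c, pair(c, pair(b, c)), b), c))), c, m(s(pair(c, c)), b, s(m(c, pair(pair(pair(b, c), pair(b, b)), pair(b, c)), c))))  →  m(s(pair(m(c, pair(c, pair(b, c)), b), c)), c, m(s(pair(c, c)), b, s(m(c, pair(pair(pair(b, c), pair(b, b)), pair(b, c)), c))))   [R2 at 1]
2. m(s(pair(m(c, pair(c, pair(b, c)), b), c)), c, m(s(pair(c, c)), b, s(m(c, pair(pair(pair(b, c), pair(b, b)), pair(b, c)), c))))  →  m(s(pair(c, c)), c, m(s(pair(c, c)), b, s(m(c, pair(pair(pair(b, c), pair(b, b)), pair(b, c)), c))))   [R4 at 1.1.1]
3. m(s(pair(c, c)), c, m(s(pair(c, c)), b, s(m(c, pair(pair(pair(b, c), pair(b, b)), pair(b, c)), c))))  →  b   [R3 at ε]

b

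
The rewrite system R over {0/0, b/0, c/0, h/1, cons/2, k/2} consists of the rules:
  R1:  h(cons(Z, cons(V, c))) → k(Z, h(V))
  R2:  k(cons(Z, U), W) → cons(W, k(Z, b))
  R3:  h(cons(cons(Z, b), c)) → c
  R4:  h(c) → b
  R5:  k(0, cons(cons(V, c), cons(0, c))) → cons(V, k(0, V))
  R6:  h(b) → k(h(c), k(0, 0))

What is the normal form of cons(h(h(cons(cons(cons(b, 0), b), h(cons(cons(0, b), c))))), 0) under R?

1. cons(h(h(cons(cons(cons(b, 0), b), h(cons(cons(0, b), c))))), 0)  →  cons(h(h(cons(cons(cons(b, 0), b), c))), 0)   [R3 at 1.1.1.2]
2. cons(h(h(cons(cons(cons(b, 0), b), c))), 0)  →  cons(h(c), 0)   [R3 at 1.1]
3. cons(h(c), 0)  →  cons(b, 0)   [R4 at 1]

cons(b, 0)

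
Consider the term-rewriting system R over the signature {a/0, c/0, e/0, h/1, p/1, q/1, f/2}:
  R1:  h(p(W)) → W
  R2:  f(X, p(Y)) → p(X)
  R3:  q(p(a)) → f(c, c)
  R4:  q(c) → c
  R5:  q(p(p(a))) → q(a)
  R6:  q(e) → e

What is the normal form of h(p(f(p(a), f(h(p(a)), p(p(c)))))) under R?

1. h(p(f(p(a), f(h(p(a)), p(p(c))))))  →  f(p(a), f(h(p(a)), p(p(c))))   [R1 at ε]
2. f(p(a), f(h(p(a)), p(p(c))))  →  f(p(a), p(h(p(a))))   [R2 at 2]
3. f(p(a), p(h(p(a))))  →  p(p(a))   [R2 at ε]

p(p(a))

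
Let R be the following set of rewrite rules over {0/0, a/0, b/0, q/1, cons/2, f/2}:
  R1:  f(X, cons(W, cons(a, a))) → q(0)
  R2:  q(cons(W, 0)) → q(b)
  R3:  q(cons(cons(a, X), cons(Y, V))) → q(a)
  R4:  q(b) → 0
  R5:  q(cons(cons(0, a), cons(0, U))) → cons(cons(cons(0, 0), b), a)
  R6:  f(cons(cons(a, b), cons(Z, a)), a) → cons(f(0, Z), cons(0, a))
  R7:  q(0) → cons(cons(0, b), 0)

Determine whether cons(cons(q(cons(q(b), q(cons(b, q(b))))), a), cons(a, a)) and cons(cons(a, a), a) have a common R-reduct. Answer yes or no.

Reduce t₁ = cons(cons(q(cons(q(b), q(cons(b, q(b))))), a), cons(a, a)):
1. cons(cons(q(cons(q(b), q(cons(b, q(b))))), a), cons(a, a))  →  cons(cons(q(cons(0, q(cons(b, q(b))))), a), cons(a, a))   [R4 at 1.1.1.1]
2. cons(cons(q(cons(0, q(cons(b, q(b))))), a), cons(a, a))  →  cons(cons(q(cons(0, q(cons(b, 0)))), a), cons(a, a))   [R4 at 1.1.1.2.1.2]
3. cons(cons(q(cons(0, q(cons(b, 0)))), a), cons(a, a))  →  cons(cons(q(cons(0, q(b))), a), cons(a, a))   [R2 at 1.1.1.2]
4. cons(cons(q(cons(0, q(b))), a), cons(a, a))  →  cons(cons(q(cons(0, 0)), a), cons(a, a))   [R4 at 1.1.1.2]
5. cons(cons(q(cons(0, 0)), a), cons(a, a))  →  cons(cons(q(b), a), cons(a, a))   [R2 at 1.1]
6. cons(cons(q(b), a), cons(a, a))  →  cons(cons(0, a), cons(a, a))   [R4 at 1.1]

Reduce t₂ = cons(cons(a, a), a):

no — NF(t₁) = cons(cons(0, a), cons(a, a)), NF(t₂) = cons(cons(a, a), a)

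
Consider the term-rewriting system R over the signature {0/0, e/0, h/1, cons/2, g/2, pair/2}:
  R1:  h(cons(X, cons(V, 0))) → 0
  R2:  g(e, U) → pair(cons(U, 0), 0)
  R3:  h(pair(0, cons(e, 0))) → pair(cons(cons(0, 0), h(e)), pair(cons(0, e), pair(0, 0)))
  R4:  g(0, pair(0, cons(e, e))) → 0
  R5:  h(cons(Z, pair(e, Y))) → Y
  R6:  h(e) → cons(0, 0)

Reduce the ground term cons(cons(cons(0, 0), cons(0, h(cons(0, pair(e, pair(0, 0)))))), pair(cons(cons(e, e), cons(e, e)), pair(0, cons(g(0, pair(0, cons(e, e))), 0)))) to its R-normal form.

1. cons(cons(cons(0, 0), cons(0, h(cons(0, pair(e, pair(0, 0)))))), pair(cons(cons(e, e), cons(e, e)), pair(0, cons(g(0, pair(0, cons(e, e))), 0))))  →  cons(cons(cons(0, 0), cons(0, pair(0, 0))), pair(cons(cons(e, e), cons(e, e)), pair(0, cons(g(0, pair(0, cons(e, e))), 0))))   [R5 at 1.2.2]
2. cons(cons(cons(0, 0), cons(0, pair(0, 0))), pair(cons(cons(e, e), cons(e, e)), pair(0, cons(g(0, pair(0, cons(e, e))), 0))))  →  cons(cons(cons(0, 0), cons(0, pair(0, 0))), pair(cons(cons(e, e), cons(e, e)), pair(0, cons(0, 0))))   [R4 at 2.2.2.1]

cons(cons(cons(0, 0), cons(0, pair(0, 0))), pair(cons(cons(e, e), cons(e, e)), pair(0, cons(0, 0))))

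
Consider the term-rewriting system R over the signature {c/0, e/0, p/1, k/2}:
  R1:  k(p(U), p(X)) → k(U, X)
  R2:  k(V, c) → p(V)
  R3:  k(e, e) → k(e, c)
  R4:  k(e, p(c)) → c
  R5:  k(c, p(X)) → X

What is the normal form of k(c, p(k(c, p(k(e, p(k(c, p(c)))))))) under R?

1. k(c, p(k(c, p(k(e, p(k(c, p(c))))))))  →  k(c, p(k(e, p(k(c, p(c))))))   [R5 at ε]
2. k(c, p(k(e, p(k(c, p(c))))))  →  k(e, p(k(c, p(c))))   [R5 at ε]
3. k(e, p(k(c, p(c))))  →  k(e, p(c))   [R5 at 2.1]
4. k(e, p(c))  →  c   [R4 at ε]

c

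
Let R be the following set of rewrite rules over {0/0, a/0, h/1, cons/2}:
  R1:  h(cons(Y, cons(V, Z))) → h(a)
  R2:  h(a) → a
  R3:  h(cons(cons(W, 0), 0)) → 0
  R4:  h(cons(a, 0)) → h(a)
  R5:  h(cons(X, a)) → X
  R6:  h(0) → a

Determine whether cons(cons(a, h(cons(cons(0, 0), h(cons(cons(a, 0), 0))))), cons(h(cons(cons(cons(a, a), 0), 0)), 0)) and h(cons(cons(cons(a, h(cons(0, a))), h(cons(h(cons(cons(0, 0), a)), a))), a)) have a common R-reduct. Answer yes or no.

yes — NF(t₁) = cons(cons(a, 0), cons(0, 0)), NF(t₂) = cons(cons(a, 0), cons(0, 0))

Reduce t₁ = cons(cons(a, h(cons(cons(0, 0), h(cons(cons(a, 0), 0))))), cons(h(cons(cons(cons(a, a), 0), 0)), 0)):
1. cons(cons(a, h(cons(cons(0, 0), h(cons(cons(a, 0), 0))))), cons(h(cons(cons(cons(a, a), 0), 0)), 0))  →  cons(cons(a, h(cons(cons(0, 0), 0))), cons(h(cons(cons(cons(a, a), 0), 0)), 0))   [R3 at 1.2.1.2]
2. cons(cons(a, h(cons(cons(0, 0), 0))), cons(h(cons(cons(cons(a, a), 0), 0)), 0))  →  cons(cons(a, 0), cons(h(cons(cons(cons(a, a), 0), 0)), 0))   [R3 at 1.2]
3. cons(cons(a, 0), cons(h(cons(cons(cons(a, a), 0), 0)), 0))  →  cons(cons(a, 0), cons(0, 0))   [R3 at 2.1]

Reduce t₂ = h(cons(cons(cons(a, h(cons(0, a))), h(cons(h(cons(cons(0, 0), a)), a))), a)):
1. h(cons(cons(cons(a, h(cons(0, a))), h(cons(h(cons(cons(0, 0), a)), a))), a))  →  cons(cons(a, h(cons(0, a))), h(cons(h(cons(cons(0, 0), a)), a)))   [R5 at ε]
2. cons(cons(a, h(cons(0, a))), h(cons(h(cons(cons(0, 0), a)), a)))  →  cons(cons(a, 0), h(cons(h(cons(cons(0, 0), a)), a)))   [R5 at 1.2]
3. cons(cons(a, 0), h(cons(h(cons(cons(0, 0), a)), a)))  →  cons(cons(a, 0), h(cons(cons(0, 0), a)))   [R5 at 2]
4. cons(cons(a, 0), h(cons(cons(0, 0), a)))  →  cons(cons(a, 0), cons(0, 0))   [R5 at 2]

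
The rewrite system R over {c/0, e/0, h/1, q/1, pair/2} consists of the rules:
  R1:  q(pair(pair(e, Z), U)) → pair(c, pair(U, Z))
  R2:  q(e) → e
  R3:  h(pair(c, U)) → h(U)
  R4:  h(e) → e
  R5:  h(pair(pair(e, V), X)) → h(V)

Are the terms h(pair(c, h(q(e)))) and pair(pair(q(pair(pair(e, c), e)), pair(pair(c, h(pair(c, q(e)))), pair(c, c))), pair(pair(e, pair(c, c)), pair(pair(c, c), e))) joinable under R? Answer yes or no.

no — NF(t₁) = e, NF(t₂) = pair(pair(pair(c, pair(e, c)), pair(pair(c, e), pair(c, c))), pair(pair(e, pair(c, c)), pair(pair(c, c), e)))

Reduce t₁ = h(pair(c, h(q(e)))):
1. h(pair(c, h(q(e))))  →  h(h(q(e)))   [R3 at ε]
2. h(h(q(e)))  →  h(h(e))   [R2 at 1.1]
3. h(h(e))  →  h(e)   [R4 at 1]
4. h(e)  →  e   [R4 at ε]

Reduce t₂ = pair(pair(q(pair(pair(e, c), e)), pair(pair(c, h(pair(c, q(e)))), pair(c, c))), pair(pair(e, pair(c, c)), pair(pair(c, c), e))):
1. pair(pair(q(pair(pair(e, c), e)), pair(pair(c, h(pair(c, q(e)))), pair(c, c))), pair(pair(e, pair(c, c)), pair(pair(c, c), e)))  →  pair(pair(pair(c, pair(e, c)), pair(pair(c, h(pair(c, q(e)))), pair(c, c))), pair(pair(e, pair(c, c)), pair(pair(c, c), e)))   [R1 at 1.1]
2. pair(pair(pair(c, pair(e, c)), pair(pair(c, h(pair(c, q(e)))), pair(c, c))), pair(pair(e, pair(c, c)), pair(pair(c, c), e)))  →  pair(pair(pair(c, pair(e, c)), pair(pair(c, h(q(e))), pair(c, c))), pair(pair(e, pair(c, c)), pair(pair(c, c), e)))   [R3 at 1.2.1.2]
3. pair(pair(pair(c, pair(e, c)), pair(pair(c, h(q(e))), pair(c, c))), pair(pair(e, pair(c, c)), pair(pair(c, c), e)))  →  pair(pair(pair(c, pair(e, c)), pair(pair(c, h(e)), pair(c, c))), pair(pair(e, pair(c, c)), pair(pair(c, c), e)))   [R2 at 1.2.1.2.1]
4. pair(pair(pair(c, pair(e, c)), pair(pair(c, h(e)), pair(c, c))), pair(pair(e, pair(c, c)), pair(pair(c, c), e)))  →  pair(pair(pair(c, pair(e, c)), pair(pair(c, e), pair(c, c))), pair(pair(e, pair(c, c)), pair(pair(c, c), e)))   [R4 at 1.2.1.2]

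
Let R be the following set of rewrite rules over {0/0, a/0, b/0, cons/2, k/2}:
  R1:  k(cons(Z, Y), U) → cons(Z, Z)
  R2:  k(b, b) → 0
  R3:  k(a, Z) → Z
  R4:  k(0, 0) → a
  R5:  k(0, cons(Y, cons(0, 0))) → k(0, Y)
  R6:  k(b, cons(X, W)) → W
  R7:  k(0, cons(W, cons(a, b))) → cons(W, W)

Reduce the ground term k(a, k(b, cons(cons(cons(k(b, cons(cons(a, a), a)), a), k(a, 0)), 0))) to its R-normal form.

1. k(a, k(b, cons(cons(cons(k(b, cons(cons(a, a), a)), a), k(a, 0)), 0)))  →  k(b, cons(cons(cons(k(b, cons(cons(a, a), a)), a), k(a, 0)), 0))   [R3 at ε]
2. k(b, cons(cons(cons(k(b, cons(cons(a, a), a)), a), k(a, 0)), 0))  →  0   [R6 at ε]

0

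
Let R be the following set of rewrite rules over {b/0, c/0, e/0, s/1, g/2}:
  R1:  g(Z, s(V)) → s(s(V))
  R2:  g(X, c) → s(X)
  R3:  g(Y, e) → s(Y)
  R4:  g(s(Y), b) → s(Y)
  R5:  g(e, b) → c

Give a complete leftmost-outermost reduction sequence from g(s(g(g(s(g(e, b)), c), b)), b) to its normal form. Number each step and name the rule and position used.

1. g(s(g(g(s(g(e, b)), c), b)), b)  →  s(g(g(s(g(e, b)), c), b))   [R4 at ε]
2. s(g(g(s(g(e, b)), c), b))  →  s(g(s(s(g(e, b))), b))   [R2 at 1.1]
3. s(g(s(s(g(e, b))), b))  →  s(s(s(g(e, b))))   [R4 at 1]
4. s(s(s(g(e, b))))  →  s(s(s(c)))   [R5 at 1.1.1]

s(s(s(c)))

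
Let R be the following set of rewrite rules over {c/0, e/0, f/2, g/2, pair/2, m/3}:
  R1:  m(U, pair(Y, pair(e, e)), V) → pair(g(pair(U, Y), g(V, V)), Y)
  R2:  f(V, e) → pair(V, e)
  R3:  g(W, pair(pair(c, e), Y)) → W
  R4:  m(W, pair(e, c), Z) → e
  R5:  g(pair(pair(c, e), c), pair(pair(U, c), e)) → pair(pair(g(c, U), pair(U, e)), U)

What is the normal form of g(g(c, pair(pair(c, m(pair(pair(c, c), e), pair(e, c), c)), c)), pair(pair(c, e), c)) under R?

1. g(g(c, pair(pair(c, m(pair(pair(c, c), e), pair(e, c), c)), c)), pair(pair(c, e), c))  →  g(c, pair(pair(c, m(pair(pair(c, c), e), pair(e, c), c)), c))   [R3 at ε]
2. g(c, pair(pair(c, m(pair(pair(c, c), e), pair(e, c), c)), c))  →  g(c, pair(pair(c, e), c))   [R4 at 2.1.2]
3. g(c, pair(pair(c, e), c))  →  c   [R3 at ε]

c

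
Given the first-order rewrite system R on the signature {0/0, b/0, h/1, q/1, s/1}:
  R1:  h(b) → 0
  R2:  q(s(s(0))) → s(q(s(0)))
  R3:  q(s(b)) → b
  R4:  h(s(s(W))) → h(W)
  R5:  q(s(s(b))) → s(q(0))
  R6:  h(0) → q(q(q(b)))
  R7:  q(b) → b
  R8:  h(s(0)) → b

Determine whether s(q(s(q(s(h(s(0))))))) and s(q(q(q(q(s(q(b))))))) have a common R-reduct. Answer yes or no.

yes — NF(t₁) = s(b), NF(t₂) = s(b)

Reduce t₁ = s(q(s(q(s(h(s(0))))))):
1. s(q(s(q(s(h(s(0)))))))  →  s(q(s(q(s(b)))))   [R8 at 1.1.1.1.1]
2. s(q(s(q(s(b)))))  →  s(q(s(b)))   [R3 at 1.1.1]
3. s(q(s(b)))  →  s(b)   [R3 at 1]

Reduce t₂ = s(q(q(q(q(s(q(b))))))):
1. s(q(q(q(q(s(q(b)))))))  →  s(q(q(q(q(s(b))))))   [R7 at 1.1.1.1.1.1]
2. s(q(q(q(q(s(b))))))  →  s(q(q(q(b))))   [R3 at 1.1.1.1]
3. s(q(q(q(b))))  →  s(q(q(b)))   [R7 at 1.1.1]
4. s(q(q(b)))  →  s(q(b))   [R7 at 1.1]
5. s(q(b))  →  s(b)   [R7 at 1]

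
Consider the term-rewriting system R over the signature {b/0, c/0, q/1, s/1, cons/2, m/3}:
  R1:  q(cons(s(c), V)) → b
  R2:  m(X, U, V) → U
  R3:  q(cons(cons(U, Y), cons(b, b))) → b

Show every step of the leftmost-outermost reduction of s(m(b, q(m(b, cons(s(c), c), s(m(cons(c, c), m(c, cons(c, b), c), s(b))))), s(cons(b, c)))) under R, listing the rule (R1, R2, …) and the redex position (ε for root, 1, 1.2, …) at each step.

s(b)

1. s(m(b, q(m(b, cons(s(c), c), s(m(cons(c, c), m(c, cons(c, b), c), s(b))))), s(cons(b, c))))  →  s(q(m(b, cons(s(c), c), s(m(cons(c, c), m(c, cons(c, b), c), s(b))))))   [R2 at 1]
2. s(q(m(b, cons(s(c), c), s(m(cons(c, c), m(c, cons(c, b), c), s(b))))))  →  s(q(cons(s(c), c)))   [R2 at 1.1]
3. s(q(cons(s(c), c)))  →  s(b)   [R1 at 1]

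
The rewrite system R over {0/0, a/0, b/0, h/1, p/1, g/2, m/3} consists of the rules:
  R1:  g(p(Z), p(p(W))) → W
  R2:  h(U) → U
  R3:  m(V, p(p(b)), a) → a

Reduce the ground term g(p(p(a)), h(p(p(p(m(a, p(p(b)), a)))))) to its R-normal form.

p(a)

1. g(p(p(a)), h(p(p(p(m(a, p(p(b)), a))))))  →  g(p(p(a)), p(p(p(m(a, p(p(b)), a)))))   [R2 at 2]
2. g(p(p(a)), p(p(p(m(a, p(p(b)), a)))))  →  p(m(a, p(p(b)), a))   [R1 at ε]
3. p(m(a, p(p(b)), a))  →  p(a)   [R3 at 1]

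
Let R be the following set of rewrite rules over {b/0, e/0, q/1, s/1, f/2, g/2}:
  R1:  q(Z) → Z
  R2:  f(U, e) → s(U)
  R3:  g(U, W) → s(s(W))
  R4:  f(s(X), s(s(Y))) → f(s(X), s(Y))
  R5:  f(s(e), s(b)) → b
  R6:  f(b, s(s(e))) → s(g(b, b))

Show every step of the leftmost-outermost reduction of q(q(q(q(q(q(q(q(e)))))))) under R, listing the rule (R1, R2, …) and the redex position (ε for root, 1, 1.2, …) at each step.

1. q(q(q(q(q(q(q(q(e))))))))  →  q(q(q(q(q(q(q(e)))))))   [R1 at ε]
2. q(q(q(q(q(q(q(e)))))))  →  q(q(q(q(q(q(e))))))   [R1 at ε]
3. q(q(q(q(q(q(e))))))  →  q(q(q(q(q(e)))))   [R1 at ε]
4. q(q(q(q(q(e)))))  →  q(q(q(q(e))))   [R1 at ε]
5. q(q(q(q(e))))  →  q(q(q(e)))   [R1 at ε]
6. q(q(q(e)))  →  q(q(e))   [R1 at ε]
7. q(q(e))  →  q(e)   [R1 at ε]
8. q(e)  →  e   [R1 at ε]

e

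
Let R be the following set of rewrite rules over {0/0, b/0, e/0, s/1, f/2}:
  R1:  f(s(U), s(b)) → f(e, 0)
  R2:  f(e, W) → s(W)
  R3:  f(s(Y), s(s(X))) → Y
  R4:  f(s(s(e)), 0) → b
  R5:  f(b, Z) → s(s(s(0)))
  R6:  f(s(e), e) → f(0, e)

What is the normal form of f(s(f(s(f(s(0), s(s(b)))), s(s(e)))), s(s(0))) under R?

1. f(s(f(s(f(s(0), s(s(b)))), s(s(e)))), s(s(0)))  →  f(s(f(s(0), s(s(b)))), s(s(e)))   [R3 at ε]
2. f(s(f(s(0), s(s(b)))), s(s(e)))  →  f(s(0), s(s(b)))   [R3 at ε]
3. f(s(0), s(s(b)))  →  0   [R3 at ε]

0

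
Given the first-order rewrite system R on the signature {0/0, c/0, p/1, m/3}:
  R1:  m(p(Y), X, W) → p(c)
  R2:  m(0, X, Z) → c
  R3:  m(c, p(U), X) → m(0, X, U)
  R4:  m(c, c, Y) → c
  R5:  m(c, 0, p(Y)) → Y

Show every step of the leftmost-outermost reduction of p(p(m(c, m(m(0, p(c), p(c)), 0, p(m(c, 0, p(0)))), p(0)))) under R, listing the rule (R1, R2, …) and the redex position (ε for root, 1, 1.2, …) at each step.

1. p(p(m(c, m(m(0, p(c), p(c)), 0, p(m(c, 0, p(0)))), p(0))))  →  p(p(m(c, m(c, 0, p(m(c, 0, p(0)))), p(0))))   [R2 at 1.1.2.1]
2. p(p(m(c, m(c, 0, p(m(c, 0, p(0)))), p(0))))  →  p(p(m(c, m(c, 0, p(0)), p(0))))   [R5 at 1.1.2]
3. p(p(m(c, m(c, 0, p(0)), p(0))))  →  p(p(m(c, 0, p(0))))   [R5 at 1.1.2]
4. p(p(m(c, 0, p(0))))  →  p(p(0))   [R5 at 1.1]

p(p(0))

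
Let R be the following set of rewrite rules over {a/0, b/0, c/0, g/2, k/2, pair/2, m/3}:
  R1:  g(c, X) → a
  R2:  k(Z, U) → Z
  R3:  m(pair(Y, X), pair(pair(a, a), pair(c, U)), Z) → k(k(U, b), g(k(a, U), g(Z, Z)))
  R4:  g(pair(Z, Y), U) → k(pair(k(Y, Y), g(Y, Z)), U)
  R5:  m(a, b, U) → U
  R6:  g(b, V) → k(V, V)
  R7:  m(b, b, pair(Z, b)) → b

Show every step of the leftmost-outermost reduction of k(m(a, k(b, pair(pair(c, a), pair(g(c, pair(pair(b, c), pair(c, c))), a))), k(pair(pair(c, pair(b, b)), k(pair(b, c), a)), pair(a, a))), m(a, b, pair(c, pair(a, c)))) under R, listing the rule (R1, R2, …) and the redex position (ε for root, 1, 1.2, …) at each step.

pair(pair(c, pair(b, b)), pair(b, c))

1. k(m(a, k(b, pair(pair(c, a), pair(g(c, pair(pair(b, c), pair(c, c))), a))), k(pair(pair(c, pair(b, b)), k(pair(b, c), a)), pair(a, a))), m(a, b, pair(c, pair(a, c))))  →  m(a, k(b, pair(pair(c, a), pair(g(c, pair(pair(b, c), pair(c, c))), a))), k(pair(pair(c, pair(b, b)), k(pair(b, c), a)), pair(a, a)))   [R2 at ε]
2. m(a, k(b, pair(pair(c, a), pair(g(c, pair(pair(b, c), pair(c, c))), a))), k(pair(pair(c, pair(b, b)), k(pair(b, c), a)), pair(a, a)))  →  m(a, b, k(pair(pair(c, pair(b, b)), k(pair(b, c), a)), pair(a, a)))   [R2 at 2]
3. m(a, b, k(pair(pair(c, pair(b, b)), k(pair(b, c), a)), pair(a, a)))  →  k(pair(pair(c, pair(b, b)), k(pair(b, c), a)), pair(a, a))   [R5 at ε]
4. k(pair(pair(c, pair(b, b)), k(pair(b, c), a)), pair(a, a))  →  pair(pair(c, pair(b, b)), k(pair(b, c), a))   [R2 at ε]
5. pair(pair(c, pair(b, b)), k(pair(b, c), a))  →  pair(pair(c, pair(b, b)), pair(b, c))   [R2 at 2]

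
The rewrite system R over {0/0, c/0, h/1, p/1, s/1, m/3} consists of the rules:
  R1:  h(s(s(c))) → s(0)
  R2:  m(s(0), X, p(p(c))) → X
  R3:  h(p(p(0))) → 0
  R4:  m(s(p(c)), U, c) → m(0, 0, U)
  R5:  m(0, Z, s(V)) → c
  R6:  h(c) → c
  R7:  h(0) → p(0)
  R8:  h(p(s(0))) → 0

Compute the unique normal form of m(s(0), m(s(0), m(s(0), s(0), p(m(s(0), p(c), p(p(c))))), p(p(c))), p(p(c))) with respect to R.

1. m(s(0), m(s(0), m(s(0), s(0), p(m(s(0), p(c), p(p(c))))), p(p(c))), p(p(c)))  →  m(s(0), m(s(0), s(0), p(m(s(0), p(c), p(p(c))))), p(p(c)))   [R2 at ε]
2. m(s(0), m(s(0), s(0), p(m(s(0), p(c), p(p(c))))), p(p(c)))  →  m(s(0), s(0), p(m(s(0), p(c), p(p(c)))))   [R2 at ε]
3. m(s(0), s(0), p(m(s(0), p(c), p(p(c)))))  →  m(s(0), s(0), p(p(c)))   [R2 at 3.1]
4. m(s(0), s(0), p(p(c)))  →  s(0)   [R2 at ε]

s(0)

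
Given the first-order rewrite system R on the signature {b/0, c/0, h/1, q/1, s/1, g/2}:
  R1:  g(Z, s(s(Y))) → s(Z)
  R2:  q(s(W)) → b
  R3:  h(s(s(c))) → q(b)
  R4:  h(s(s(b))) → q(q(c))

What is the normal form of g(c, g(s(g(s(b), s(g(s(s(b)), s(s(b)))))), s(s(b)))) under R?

1. g(c, g(s(g(s(b), s(g(s(s(b)), s(s(b)))))), s(s(b))))  →  g(c, s(s(g(s(b), s(g(s(s(b)), s(s(b))))))))   [R1 at 2]
2. g(c, s(s(g(s(b), s(g(s(s(b)), s(s(b))))))))  →  s(c)   [R1 at ε]

s(c)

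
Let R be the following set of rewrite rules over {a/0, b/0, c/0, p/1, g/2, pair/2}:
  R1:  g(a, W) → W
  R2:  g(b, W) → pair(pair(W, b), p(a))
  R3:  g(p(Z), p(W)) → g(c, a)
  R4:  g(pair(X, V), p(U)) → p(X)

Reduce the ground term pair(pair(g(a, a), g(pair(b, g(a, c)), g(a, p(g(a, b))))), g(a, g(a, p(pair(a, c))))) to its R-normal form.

pair(pair(a, p(b)), p(pair(a, c)))

1. pair(pair(g(a, a), g(pair(b, g(a, c)), g(a, p(g(a, b))))), g(a, g(a, p(pair(a, c)))))  →  pair(pair(a, g(pair(b, g(a, c)), g(a, p(g(a, b))))), g(a, g(a, p(pair(a, c)))))   [R1 at 1.1]
2. pair(pair(a, g(pair(b, g(a, c)), g(a, p(g(a, b))))), g(a, g(a, p(pair(a, c)))))  →  pair(pair(a, g(pair(b, c), g(a, p(g(a, b))))), g(a, g(a, p(pair(a, c)))))   [R1 at 1.2.1.2]
3. pair(pair(a, g(pair(b, c), g(a, p(g(a, b))))), g(a, g(a, p(pair(a, c)))))  →  pair(pair(a, g(pair(b, c), p(g(a, b)))), g(a, g(a, p(pair(a, c)))))   [R1 at 1.2.2]
4. pair(pair(a, g(pair(b, c), p(g(a, b)))), g(a, g(a, p(pair(a, c)))))  →  pair(pair(a, p(b)), g(a, g(a, p(pair(a, c)))))   [R4 at 1.2]
5. pair(pair(a, p(b)), g(a, g(a, p(pair(a, c)))))  →  pair(pair(a, p(b)), g(a, p(pair(a, c))))   [R1 at 2]
6. pair(pair(a, p(b)), g(a, p(pair(a, c))))  →  pair(pair(a, p(b)), p(pair(a, c)))   [R1 at 2]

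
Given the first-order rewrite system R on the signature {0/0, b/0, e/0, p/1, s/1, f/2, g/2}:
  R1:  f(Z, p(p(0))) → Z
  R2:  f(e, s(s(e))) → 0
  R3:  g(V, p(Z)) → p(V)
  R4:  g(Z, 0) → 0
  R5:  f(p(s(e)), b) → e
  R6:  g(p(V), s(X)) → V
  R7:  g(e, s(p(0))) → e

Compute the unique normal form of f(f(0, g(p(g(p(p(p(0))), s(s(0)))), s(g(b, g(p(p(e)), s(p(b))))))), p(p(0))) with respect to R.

0

1. f(f(0, g(p(g(p(p(p(0))), s(s(0)))), s(g(b, g(p(p(e)), s(p(b))))))), p(p(0)))  →  f(0, g(p(g(p(p(p(0))), s(s(0)))), s(g(b, g(p(p(e)), s(p(b)))))))   [R1 at ε]
2. f(0, g(p(g(p(p(p(0))), s(s(0)))), s(g(b, g(p(p(e)), s(p(b)))))))  →  f(0, g(p(p(p(0))), s(s(0))))   [R6 at 2]
3. f(0, g(p(p(p(0))), s(s(0))))  →  f(0, p(p(0)))   [R6 at 2]
4. f(0, p(p(0)))  →  0   [R1 at ε]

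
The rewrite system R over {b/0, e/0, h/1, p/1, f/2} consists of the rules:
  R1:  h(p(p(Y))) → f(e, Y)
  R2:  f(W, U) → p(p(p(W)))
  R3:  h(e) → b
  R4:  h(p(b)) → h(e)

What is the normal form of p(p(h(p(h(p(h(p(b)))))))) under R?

p(p(b))

1. p(p(h(p(h(p(h(p(b))))))))  →  p(p(h(p(h(p(h(e)))))))   [R4 at 1.1.1.1.1.1]
2. p(p(h(p(h(p(h(e)))))))  →  p(p(h(p(h(p(b))))))   [R3 at 1.1.1.1.1.1]
3. p(p(h(p(h(p(b))))))  →  p(p(h(p(h(e)))))   [R4 at 1.1.1.1]
4. p(p(h(p(h(e)))))  →  p(p(h(p(b))))   [R3 at 1.1.1.1]
5. p(p(h(p(b))))  →  p(p(h(e)))   [R4 at 1.1]
6. p(p(h(e)))  →  p(p(b))   [R3 at 1.1]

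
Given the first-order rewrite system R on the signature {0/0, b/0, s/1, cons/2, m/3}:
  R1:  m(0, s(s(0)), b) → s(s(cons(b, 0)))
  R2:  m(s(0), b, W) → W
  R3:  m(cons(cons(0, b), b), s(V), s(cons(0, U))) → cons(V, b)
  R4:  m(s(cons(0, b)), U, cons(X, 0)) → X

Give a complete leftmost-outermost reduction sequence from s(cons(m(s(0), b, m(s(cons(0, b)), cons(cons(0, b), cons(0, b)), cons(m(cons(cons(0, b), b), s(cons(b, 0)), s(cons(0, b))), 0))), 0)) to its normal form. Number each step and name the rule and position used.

1. s(cons(m(s(0), b, m(s(cons(0, b)), cons(cons(0, b), cons(0, b)), cons(m(cons(cons(0, b), b), s(cons(b, 0)), s(cons(0, b))), 0))), 0))  →  s(cons(m(s(cons(0, b)), cons(cons(0, b), cons(0, b)), cons(m(cons(cons(0, b), b), s(cons(b, 0)), s(cons(0, b))), 0)), 0))   [R2 at 1.1]
2. s(cons(m(s(cons(0, b)), cons(cons(0, b), cons(0, b)), cons(m(cons(cons(0, b), b), s(cons(b, 0)), s(cons(0, b))), 0)), 0))  →  s(cons(m(cons(cons(0, b), b), s(cons(b, 0)), s(cons(0, b))), 0))   [R4 at 1.1]
3. s(cons(m(cons(cons(0, b), b), s(cons(b, 0)), s(cons(0, b))), 0))  →  s(cons(cons(cons(b, 0), b), 0))   [R3 at 1.1]

s(cons(cons(cons(b, 0), b), 0))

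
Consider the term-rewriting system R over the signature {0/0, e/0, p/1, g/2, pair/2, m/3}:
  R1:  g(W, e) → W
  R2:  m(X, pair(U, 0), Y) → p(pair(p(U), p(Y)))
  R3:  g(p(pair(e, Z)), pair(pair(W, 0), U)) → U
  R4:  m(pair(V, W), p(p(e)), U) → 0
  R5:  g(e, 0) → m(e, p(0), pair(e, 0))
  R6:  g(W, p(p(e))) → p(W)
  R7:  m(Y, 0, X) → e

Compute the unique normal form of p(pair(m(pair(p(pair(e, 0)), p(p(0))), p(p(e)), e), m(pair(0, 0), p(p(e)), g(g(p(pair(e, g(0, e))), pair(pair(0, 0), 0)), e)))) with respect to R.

p(pair(0, 0))

1. p(pair(m(pair(p(pair(e, 0)), p(p(0))), p(p(e)), e), m(pair(0, 0), p(p(e)), g(g(p(pair(e, g(0, e))), pair(pair(0, 0), 0)), e))))  →  p(pair(0, m(pair(0, 0), p(p(e)), g(g(p(pair(e, g(0, e))), pair(pair(0, 0), 0)), e))))   [R4 at 1.1]
2. p(pair(0, m(pair(0, 0), p(p(e)), g(g(p(pair(e, g(0, e))), pair(pair(0, 0), 0)), e))))  →  p(pair(0, 0))   [R4 at 1.2]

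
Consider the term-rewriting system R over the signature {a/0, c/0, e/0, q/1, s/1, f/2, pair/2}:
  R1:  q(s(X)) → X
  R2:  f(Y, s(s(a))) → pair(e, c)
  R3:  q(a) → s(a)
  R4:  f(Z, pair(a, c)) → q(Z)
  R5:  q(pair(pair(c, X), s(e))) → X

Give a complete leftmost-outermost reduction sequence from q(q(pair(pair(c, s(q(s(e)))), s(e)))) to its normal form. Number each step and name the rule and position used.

1. q(q(pair(pair(c, s(q(s(e)))), s(e))))  →  q(s(q(s(e))))   [R5 at 1]
2. q(s(q(s(e))))  →  q(s(e))   [R1 at ε]
3. q(s(e))  →  e   [R1 at ε]

e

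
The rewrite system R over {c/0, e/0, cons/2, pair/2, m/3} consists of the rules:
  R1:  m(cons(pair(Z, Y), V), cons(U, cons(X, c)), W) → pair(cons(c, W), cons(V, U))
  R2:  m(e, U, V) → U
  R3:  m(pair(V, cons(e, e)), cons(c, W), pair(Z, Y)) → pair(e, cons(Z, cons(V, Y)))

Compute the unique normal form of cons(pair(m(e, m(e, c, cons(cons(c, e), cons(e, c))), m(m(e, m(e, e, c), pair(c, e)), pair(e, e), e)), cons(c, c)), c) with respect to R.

cons(pair(c, cons(c, c)), c)

1. cons(pair(m(e, m(e, c, cons(cons(c, e), cons(e, c))), m(m(e, m(e, e, c), pair(c, e)), pair(e, e), e)), cons(c, c)), c)  →  cons(pair(m(e, c, cons(cons(c, e), cons(e, c))), cons(c, c)), c)   [R2 at 1.1]
2. cons(pair(m(e, c, cons(cons(c, e), cons(e, c))), cons(c, c)), c)  →  cons(pair(c, cons(c, c)), c)   [R2 at 1.1]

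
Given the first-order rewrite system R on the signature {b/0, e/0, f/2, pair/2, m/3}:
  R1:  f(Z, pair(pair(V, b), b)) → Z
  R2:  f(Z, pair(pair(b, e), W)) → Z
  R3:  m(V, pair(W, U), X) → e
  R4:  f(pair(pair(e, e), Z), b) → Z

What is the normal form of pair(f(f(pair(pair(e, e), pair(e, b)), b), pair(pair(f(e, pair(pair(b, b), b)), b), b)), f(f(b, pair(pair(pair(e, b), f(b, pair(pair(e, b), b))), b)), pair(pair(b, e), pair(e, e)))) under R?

pair(pair(e, b), b)

1. pair(f(f(pair(pair(e, e), pair(e, b)), b), pair(pair(f(e, pair(pair(b, b), b)), b), b)), f(f(b, pair(pair(pair(e, b), f(b, pair(pair(e, b), b))), b)), pair(pair(b, e), pair(e, e))))  →  pair(f(pair(pair(e, e), pair(e, b)), b), f(f(b, pair(pair(pair(e, b), f(b, pair(pair(e, b), b))), b)), pair(pair(b, e), pair(e, e))))   [R1 at 1]
2. pair(f(pair(pair(e, e), pair(e, b)), b), f(f(b, pair(pair(pair(e, b), f(b, pair(pair(e, b), b))), b)), pair(pair(b, e), pair(e, e))))  →  pair(pair(e, b), f(f(b, pair(pair(pair(e, b), f(b, pair(pair(e, b), b))), b)), pair(pair(b, e), pair(e, e))))   [R4 at 1]
3. pair(pair(e, b), f(f(b, pair(pair(pair(e, b), f(b, pair(pair(e, b), b))), b)), pair(pair(b, e), pair(e, e))))  →  pair(pair(e, b), f(b, pair(pair(pair(e, b), f(b, pair(pair(e, b), b))), b)))   [R2 at 2]
4. pair(pair(e, b), f(b, pair(pair(pair(e, b), f(b, pair(pair(e, b), b))), b)))  →  pair(pair(e, b), f(b, pair(pair(pair(e, b), b), b)))   [R1 at 2.2.1.2]
5. pair(pair(e, b), f(b, pair(pair(pair(e, b), b), b)))  →  pair(pair(e, b), b)   [R1 at 2]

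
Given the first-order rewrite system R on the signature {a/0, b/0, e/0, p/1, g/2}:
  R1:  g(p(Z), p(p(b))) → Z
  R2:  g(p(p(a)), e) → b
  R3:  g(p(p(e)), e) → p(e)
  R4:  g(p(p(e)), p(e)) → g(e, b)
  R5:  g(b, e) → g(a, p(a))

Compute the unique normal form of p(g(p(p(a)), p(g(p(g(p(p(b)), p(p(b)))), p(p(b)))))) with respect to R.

1. p(g(p(p(a)), p(g(p(g(p(p(b)), p(p(b)))), p(p(b))))))  →  p(g(p(p(a)), p(g(p(p(b)), p(p(b))))))   [R1 at 1.2.1]
2. p(g(p(p(a)), p(g(p(p(b)), p(p(b))))))  →  p(g(p(p(a)), p(p(b))))   [R1 at 1.2.1]
3. p(g(p(p(a)), p(p(b))))  →  p(p(a))   [R1 at 1]

p(p(a))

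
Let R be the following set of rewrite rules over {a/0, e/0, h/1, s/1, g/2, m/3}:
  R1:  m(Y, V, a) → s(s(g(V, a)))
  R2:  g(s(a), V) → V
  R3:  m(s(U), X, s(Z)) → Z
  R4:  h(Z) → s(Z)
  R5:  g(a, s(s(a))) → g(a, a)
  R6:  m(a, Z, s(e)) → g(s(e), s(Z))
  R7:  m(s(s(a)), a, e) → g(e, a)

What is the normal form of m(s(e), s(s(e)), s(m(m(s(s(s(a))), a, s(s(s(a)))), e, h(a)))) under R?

a

1. m(s(e), s(s(e)), s(m(m(s(s(s(a))), a, s(s(s(a)))), e, h(a))))  →  m(m(s(s(s(a))), a, s(s(s(a)))), e, h(a))   [R3 at ε]
2. m(m(s(s(s(a))), a, s(s(s(a)))), e, h(a))  →  m(s(s(a)), e, h(a))   [R3 at 1]
3. m(s(s(a)), e, h(a))  →  m(s(s(a)), e, s(a))   [R4 at 3]
4. m(s(s(a)), e, s(a))  →  a   [R3 at ε]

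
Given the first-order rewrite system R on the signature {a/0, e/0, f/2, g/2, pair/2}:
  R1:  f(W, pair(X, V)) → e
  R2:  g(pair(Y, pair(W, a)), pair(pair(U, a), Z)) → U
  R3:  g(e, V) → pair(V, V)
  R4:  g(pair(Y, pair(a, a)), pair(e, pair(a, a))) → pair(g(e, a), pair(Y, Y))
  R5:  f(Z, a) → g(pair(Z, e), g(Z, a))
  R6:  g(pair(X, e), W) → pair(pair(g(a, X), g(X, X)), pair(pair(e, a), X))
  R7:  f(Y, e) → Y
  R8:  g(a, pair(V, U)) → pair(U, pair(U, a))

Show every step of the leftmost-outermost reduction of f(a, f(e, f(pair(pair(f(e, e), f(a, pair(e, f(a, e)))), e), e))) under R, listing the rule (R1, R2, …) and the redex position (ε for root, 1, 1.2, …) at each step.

1. f(a, f(e, f(pair(pair(f(e, e), f(a, pair(e, f(a, e)))), e), e)))  →  f(a, f(e, pair(pair(f(e, e), f(a, pair(e, f(a, e)))), e)))   [R7 at 2.2]
2. f(a, f(e, pair(pair(f(e, e), f(a, pair(e, f(a, e)))), e)))  →  f(a, e)   [R1 at 2]
3. f(a, e)  →  a   [R7 at ε]

a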